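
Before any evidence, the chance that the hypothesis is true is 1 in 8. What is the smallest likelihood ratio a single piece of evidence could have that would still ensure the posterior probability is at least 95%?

133

Prior odds = 0.125/0.875 = 1/7.
Target odds = 0.95/0.05 = 19.
Required Bayes factor = 19 ÷ (1/7) = 133.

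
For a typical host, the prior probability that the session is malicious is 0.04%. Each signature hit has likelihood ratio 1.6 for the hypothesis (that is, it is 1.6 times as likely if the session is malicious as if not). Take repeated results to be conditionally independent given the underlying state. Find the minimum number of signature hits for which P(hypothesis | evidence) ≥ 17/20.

21

Prior odds: 0.0004 ÷ 0.9996 = 1/2499.
Likelihood ratio per signature hit = 1.6.
Target odds: 0.85 ÷ 0.15 = 17/3.
Require 1.6ⁿ ≥ 17/3 ÷ (1/2499) = 14161.
1.6²⁰ ≈12089.3 falls short of 14161 but 1.6²¹ ≈19342.8 reaches it, so n = 21.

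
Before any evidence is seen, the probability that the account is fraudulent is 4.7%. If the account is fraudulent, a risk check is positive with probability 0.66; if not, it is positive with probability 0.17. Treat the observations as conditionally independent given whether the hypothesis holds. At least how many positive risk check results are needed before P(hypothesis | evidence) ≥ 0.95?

Prior odds = 0.047/0.953 = 47/953.
Likelihood ratio of a positive = 0.66/0.17 = 66/17.
Target odds: 0.95 ÷ 0.05 = 19.
Require (66/17)ⁿ ≥ 19 ÷ (47/953) = 18107/47.
(66/17)⁴ = 18974736/83521 falls short of 18107/47 but (66/17)⁵ ≈882.013 reaches it, so n = 5.

5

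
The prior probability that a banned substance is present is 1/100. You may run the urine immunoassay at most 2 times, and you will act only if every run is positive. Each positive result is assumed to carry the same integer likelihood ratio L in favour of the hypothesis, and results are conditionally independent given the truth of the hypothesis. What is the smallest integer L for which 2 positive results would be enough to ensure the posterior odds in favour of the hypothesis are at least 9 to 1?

30

Prior odds = 0.01/0.99 = 1/99.
Target odds = 9.
Need L² ≥ 9 ÷ (1/99) = 891.
29² = 841 < 891 ≤ 900 = 30², so L = 30.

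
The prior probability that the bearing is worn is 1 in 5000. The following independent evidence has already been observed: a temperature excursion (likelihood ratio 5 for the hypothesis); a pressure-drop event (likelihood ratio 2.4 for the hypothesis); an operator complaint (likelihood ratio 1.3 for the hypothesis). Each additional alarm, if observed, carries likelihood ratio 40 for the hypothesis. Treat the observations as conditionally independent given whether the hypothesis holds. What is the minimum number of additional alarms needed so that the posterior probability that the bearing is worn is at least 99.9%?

4

Prior odds = 0.0002/0.9998 = 1/4999.
Combined Bayes factor of the evidence already in hand = 5 × 2.4 × 1.3 = 15.6.
Odds after that evidence = (1/4999) × 15.6 = 78/24995.
Target odds = 0.999/0.001 = 999.
Need 40ⁿ ≥ 999 ÷ (78/24995) = 8323335/26.
40³ = 64000 falls short of 8323335/26 but 40⁴ = 2560000 reaches it, so n = 4.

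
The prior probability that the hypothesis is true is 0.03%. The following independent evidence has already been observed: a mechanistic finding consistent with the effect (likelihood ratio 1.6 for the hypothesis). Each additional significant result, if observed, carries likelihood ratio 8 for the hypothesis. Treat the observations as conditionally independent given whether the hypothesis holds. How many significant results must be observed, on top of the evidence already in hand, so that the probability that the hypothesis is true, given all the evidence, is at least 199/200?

Prior odds = 0.0003/0.9997 = 3/9997.
Bayes factor of the evidence already in hand = 1.6.
Odds after that evidence = (3/9997) × 1.6 = 24/49985.
Target odds = 0.995/0.005 = 199.
Need 8ⁿ ≥ 199 ÷ (24/49985) = 9947015/24.
8⁶ = 262144 falls short of 9947015/24 but 8⁷ = 2097152 reaches it, so n = 7.

7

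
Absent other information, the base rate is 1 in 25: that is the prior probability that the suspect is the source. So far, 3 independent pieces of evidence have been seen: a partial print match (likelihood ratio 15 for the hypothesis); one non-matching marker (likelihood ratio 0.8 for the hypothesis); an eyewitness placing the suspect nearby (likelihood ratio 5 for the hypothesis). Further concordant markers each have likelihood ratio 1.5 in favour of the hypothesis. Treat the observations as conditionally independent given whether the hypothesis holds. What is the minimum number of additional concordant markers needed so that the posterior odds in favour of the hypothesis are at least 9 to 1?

4

Prior odds = 0.04/0.96 = 1/24.
Combined Bayes factor of the evidence already in hand = 15 × 0.8 × 5 = 60.
Odds after that evidence = (1/24) × 60 = 2.5.
Target odds = 9.
Need 1.5ⁿ ≥ 9 ÷ 2.5 = 3.6.
1.5³ = 3.375 falls short of 3.6 but 1.5⁴ = 5.0625 reaches it, so n = 4.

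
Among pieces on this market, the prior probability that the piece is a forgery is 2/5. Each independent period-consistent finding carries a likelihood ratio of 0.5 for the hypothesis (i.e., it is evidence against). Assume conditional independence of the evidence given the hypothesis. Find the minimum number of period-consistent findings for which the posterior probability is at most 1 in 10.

Prior odds = 0.4/0.6 = 2/3.
Likelihood ratio per period-consistent finding = 0.5.
Target odds: 0.1 ÷ 0.9 = 1/9.
Require 0.5ⁿ ≤ 1/9 ÷ (2/3) = 1/6.
0.5² = 0.25 is still above 1/6 but 0.5³ = 0.125 is at or below it, so n = 3.

3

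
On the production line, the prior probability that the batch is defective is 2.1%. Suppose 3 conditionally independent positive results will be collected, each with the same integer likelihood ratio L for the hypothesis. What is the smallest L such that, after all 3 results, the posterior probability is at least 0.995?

Prior odds = 0.021/0.979 = 21/979.
Target odds = 0.995/0.005 = 199.
Need L³ ≥ 199 ÷ (21/979) = 194821/21.
21³ = 9261 < 194821/21 ≤ 10648 = 22³, so L = 22.

22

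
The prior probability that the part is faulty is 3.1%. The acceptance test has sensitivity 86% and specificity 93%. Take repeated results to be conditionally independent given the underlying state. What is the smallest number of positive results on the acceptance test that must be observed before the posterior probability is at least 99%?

4

Prior odds: 0.031 ÷ 0.969 = 31/969.
False-positive rate = 1 − 0.93 = 0.07; likelihood ratio of a positive = 0.86/0.07 = 86/7.
Target posterior odds = 0.99/0.01 = 99.
Need (31/969) × (86/7)ⁿ ≥ 99, i.e. (86/7)ⁿ ≥ 95931/31.
(86/7)³ = 636056/343 falls short of 95931/31 but (86/7)⁴ = 54700816/2401 reaches it, so n = 4.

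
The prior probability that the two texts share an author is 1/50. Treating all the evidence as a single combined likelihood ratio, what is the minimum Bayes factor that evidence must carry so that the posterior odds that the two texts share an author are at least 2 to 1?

Prior odds = 0.02/0.98 = 1/49.
Target odds = 2.
Required Bayes factor = 2 ÷ (1/49) = 98.

98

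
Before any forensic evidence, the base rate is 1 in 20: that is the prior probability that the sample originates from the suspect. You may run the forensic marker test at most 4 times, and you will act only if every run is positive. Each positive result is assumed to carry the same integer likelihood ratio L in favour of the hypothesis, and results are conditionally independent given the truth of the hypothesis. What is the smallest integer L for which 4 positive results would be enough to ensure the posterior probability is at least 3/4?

Prior odds = 0.05/0.95 = 1/19.
Target odds = 0.75/0.25 = 3.
Need L⁴ ≥ 3 ÷ (1/19) = 57.
2⁴ = 16 < 57 ≤ 81 = 3⁴, so L = 3.

3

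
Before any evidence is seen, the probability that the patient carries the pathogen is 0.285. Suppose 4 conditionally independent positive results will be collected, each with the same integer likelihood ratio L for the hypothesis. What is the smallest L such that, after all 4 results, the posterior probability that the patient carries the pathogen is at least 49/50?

4

Prior odds = 0.285/0.715 = 57/143.
Target odds = 0.98/0.02 = 49.
Need L⁴ ≥ 49 ÷ (57/143) = 7007/57.
3⁴ = 81 < 7007/57 ≤ 256 = 4⁴, so L = 4.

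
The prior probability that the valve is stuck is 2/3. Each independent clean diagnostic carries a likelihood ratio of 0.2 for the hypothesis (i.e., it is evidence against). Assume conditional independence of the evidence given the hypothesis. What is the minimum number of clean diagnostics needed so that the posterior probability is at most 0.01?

Prior odds: (2/3) ÷ (1/3) = 2.
Likelihood ratio per clean diagnostic = 0.2.
Target odds: 0.01 ÷ 0.99 = 1/99.
Need 2 × 0.2ⁿ ≤ 1/99, i.e. 0.2ⁿ ≤ 1/198.
0.2³ = 0.008 is still above 1/198 but 0.2⁴ = 0.0016 is at or below it, so n = 4.

4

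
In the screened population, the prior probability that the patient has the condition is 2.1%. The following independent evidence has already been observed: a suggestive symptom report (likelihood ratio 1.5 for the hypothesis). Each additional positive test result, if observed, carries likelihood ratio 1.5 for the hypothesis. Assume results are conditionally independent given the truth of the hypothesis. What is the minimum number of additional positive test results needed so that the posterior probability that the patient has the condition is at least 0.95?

Prior odds = 0.021/0.979 = 21/979.
Bayes factor of the evidence already in hand = 1.5.
Odds after that evidence = (21/979) × 1.5 = 63/1958.
Target odds = 0.95/0.05 = 19.
Need 1.5ⁿ ≥ 19 ÷ (63/1958) = 37202/63.
1.5¹⁵ = 14348907/32768 falls short of 37202/63 but 1.5¹⁶ = 43046721/65536 reaches it, so n = 16.

16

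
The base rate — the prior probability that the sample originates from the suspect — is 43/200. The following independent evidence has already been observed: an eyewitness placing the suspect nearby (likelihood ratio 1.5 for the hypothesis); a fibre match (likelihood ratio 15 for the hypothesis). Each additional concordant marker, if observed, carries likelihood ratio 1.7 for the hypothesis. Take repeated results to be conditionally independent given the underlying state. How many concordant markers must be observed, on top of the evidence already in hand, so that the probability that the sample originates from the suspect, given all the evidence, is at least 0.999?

Prior odds = 0.215/0.785 = 43/157.
Combined Bayes factor of the evidence already in hand = 1.5 × 15 = 22.5.
Odds after that evidence = (43/157) × 22.5 = 1935/314.
Target odds = 0.999/0.001 = 999.
Need 1.7ⁿ ≥ 999 ÷ (1935/314) = 34854/215.
1.7⁹ ≈118.588 falls short of 34854/215 but 1.7¹⁰ ≈201.599 reaches it, so n = 10.

10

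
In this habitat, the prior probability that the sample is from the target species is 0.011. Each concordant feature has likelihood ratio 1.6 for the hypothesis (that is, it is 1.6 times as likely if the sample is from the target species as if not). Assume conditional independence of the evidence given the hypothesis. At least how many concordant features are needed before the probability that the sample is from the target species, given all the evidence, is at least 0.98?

Prior odds: 0.011 ÷ 0.989 = 11/989.
Likelihood ratio per concordant feature = 1.6.
Target odds: 0.98 ÷ 0.02 = 49.
Need (11/989) × 1.6ⁿ ≥ 49, i.e. 1.6ⁿ ≥ 48461/11.
1.6¹⁷ ≈2951.48 falls short of 48461/11 but 1.6¹⁸ ≈4722.37 reaches it, so n = 18.

18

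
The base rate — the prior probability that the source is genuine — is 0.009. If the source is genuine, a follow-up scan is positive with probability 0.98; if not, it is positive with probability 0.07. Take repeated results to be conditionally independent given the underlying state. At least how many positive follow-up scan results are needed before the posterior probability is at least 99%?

Prior odds = 0.009/0.991 = 9/991.
Likelihood ratio of a positive = 0.98/0.07 = 14.
Target odds: 0.99 ÷ 0.01 = 99.
Need (9/991) × 14ⁿ ≥ 99, i.e. 14ⁿ ≥ 10901.
14³ = 2744 falls short of 10901 but 14⁴ = 38416 reaches it, so n = 4.

4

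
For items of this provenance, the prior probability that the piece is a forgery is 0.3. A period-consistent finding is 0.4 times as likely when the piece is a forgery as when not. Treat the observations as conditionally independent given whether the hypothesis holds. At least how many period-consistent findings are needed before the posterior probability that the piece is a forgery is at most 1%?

Prior odds: 0.3 ÷ 0.7 = 3/7.
Likelihood ratio per period-consistent finding = 0.4.
Target posterior odds = 0.01/0.99 = 1/99.
Need (3/7) × 0.4ⁿ ≤ 1/99, i.e. 0.4ⁿ ≤ 7/297.
0.4⁴ = 0.0256 is still above 7/297 but 0.4⁵ = 0.01024 is at or below it, so n = 5.

5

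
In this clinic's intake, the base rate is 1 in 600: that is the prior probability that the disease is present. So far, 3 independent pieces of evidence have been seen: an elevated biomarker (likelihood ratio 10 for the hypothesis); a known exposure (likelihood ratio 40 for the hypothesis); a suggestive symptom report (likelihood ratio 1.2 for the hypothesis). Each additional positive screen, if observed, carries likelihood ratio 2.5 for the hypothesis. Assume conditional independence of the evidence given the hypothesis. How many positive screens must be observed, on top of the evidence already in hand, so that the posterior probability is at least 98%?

Prior odds = (1/600)/(599/600) = 1/599.
Combined Bayes factor of the evidence already in hand = 10 × 40 × 1.2 = 480.
Odds after that evidence = (1/599) × 480 = 480/599.
Target odds = 0.98/0.02 = 49.
Need 2.5ⁿ ≥ 49 ÷ (480/599) = 29351/480.
2.5⁴ = 39.0625 falls short of 29351/480 but 2.5⁵ = 97.65625 reaches it, so n = 5.

5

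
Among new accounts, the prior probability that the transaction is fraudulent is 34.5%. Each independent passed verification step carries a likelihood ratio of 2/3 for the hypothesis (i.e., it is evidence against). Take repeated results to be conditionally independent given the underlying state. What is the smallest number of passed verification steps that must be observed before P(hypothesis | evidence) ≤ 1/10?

Prior odds = 0.345/0.655 = 69/131.
Likelihood ratio per passed verification step = 2/3.
Target odds: 0.1 ÷ 0.9 = 1/9.
Require (2/3)ⁿ ≤ 1/9 ÷ (69/131) = 131/621.
(2/3)³ = 8/27 is still above 131/621 but (2/3)⁴ = 16/81 is at or below it, so n = 4.

4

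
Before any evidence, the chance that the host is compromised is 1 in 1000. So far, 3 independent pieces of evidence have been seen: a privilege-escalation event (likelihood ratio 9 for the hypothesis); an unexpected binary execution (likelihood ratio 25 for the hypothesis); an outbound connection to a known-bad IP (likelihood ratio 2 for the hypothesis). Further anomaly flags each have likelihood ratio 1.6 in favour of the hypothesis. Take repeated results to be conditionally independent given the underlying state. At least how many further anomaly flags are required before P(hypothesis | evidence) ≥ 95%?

8

Prior odds = 0.001/0.999 = 1/999.
Combined Bayes factor of the evidence already in hand = 9 × 25 × 2 = 450.
Odds after that evidence = (1/999) × 450 = 50/111.
Target odds = 0.95/0.05 = 19.
Need 1.6ⁿ ≥ 19 ÷ (50/111) = 42.18.
1.6⁷ = 2097152/78125 falls short of 42.18 but 1.6⁸ = 16777216/390625 reaches it, so n = 8.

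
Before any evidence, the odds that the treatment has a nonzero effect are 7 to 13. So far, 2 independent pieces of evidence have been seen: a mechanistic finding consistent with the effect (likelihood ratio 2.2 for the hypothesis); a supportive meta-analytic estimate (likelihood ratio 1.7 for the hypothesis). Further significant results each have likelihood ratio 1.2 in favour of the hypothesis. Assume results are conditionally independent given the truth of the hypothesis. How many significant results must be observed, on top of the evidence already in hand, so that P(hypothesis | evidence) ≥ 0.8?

4

Prior odds = 7/13.
Combined Bayes factor of the evidence already in hand = 2.2 × 1.7 = 3.74.
Odds after that evidence = (7/13) × 3.74 = 1309/650.
Target odds = 0.8/0.2 = 4.
Need 1.2ⁿ ≥ 4 ÷ (1309/650) = 2600/1309.
1.2³ = 1.728 falls short of 2600/1309 but 1.2⁴ = 2.0736 reaches it, so n = 4.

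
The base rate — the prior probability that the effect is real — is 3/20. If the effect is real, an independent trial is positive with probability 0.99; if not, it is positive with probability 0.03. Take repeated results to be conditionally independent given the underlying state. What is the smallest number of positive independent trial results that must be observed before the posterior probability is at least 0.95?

2

Prior odds = 0.15/0.85 = 3/17.
Likelihood ratio of a positive = 0.99/0.03 = 33.
Target odds: 0.95 ÷ 0.05 = 19.
Require 33ⁿ ≥ 19 ÷ (3/17) = 323/3.
33¹ = 33 falls short of 323/3 but 33² = 1089 reaches it, so n = 2.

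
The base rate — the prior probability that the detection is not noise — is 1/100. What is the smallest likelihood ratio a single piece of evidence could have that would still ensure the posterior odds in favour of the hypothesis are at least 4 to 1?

396

Prior odds = 0.01/0.99 = 1/99.
Target odds = 4.
Required Bayes factor = 4 ÷ (1/99) = 396.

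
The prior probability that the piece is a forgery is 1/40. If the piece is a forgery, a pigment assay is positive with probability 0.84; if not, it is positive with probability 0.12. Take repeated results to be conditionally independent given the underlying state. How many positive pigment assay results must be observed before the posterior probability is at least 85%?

3

Prior odds: 0.025 ÷ 0.975 = 1/39.
Likelihood ratio of a positive = 0.84/0.12 = 7.
Target posterior odds = 0.85/0.15 = 17/3.
Need (1/39) × 7ⁿ ≥ 17/3, i.e. 7ⁿ ≥ 221.
7² = 49 falls short of 221 but 7³ = 343 reaches it, so n = 3.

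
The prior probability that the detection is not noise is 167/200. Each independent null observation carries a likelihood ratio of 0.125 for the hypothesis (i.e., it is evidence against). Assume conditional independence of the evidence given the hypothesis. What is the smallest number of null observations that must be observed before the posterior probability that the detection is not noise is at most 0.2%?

Prior odds = 0.835/0.165 = 167/33.
Likelihood ratio per null observation = 0.125.
Target odds: 0.002 ÷ 0.998 = 1/499.
Require 0.125ⁿ ≤ 1/499 ÷ (167/33) = 33/83333.
0.125³ = 0.001953125 is still above 33/83333 but 0.125⁴ = 1/4096 is at or below it, so n = 4.

4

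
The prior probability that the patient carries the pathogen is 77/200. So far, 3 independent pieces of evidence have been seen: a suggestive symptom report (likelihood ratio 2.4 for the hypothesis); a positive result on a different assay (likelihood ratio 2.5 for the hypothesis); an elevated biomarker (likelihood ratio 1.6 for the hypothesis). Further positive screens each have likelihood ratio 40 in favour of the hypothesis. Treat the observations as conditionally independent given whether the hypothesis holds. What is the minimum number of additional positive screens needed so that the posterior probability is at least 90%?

Prior odds = 0.385/0.615 = 77/123.
Combined Bayes factor of the evidence already in hand = 2.4 × 2.5 × 1.6 = 9.6.
Odds after that evidence = (77/123) × 9.6 = 1232/205.
Target odds = 0.9/0.1 = 9.
Need 40ⁿ ≥ 9 ÷ (1232/205) = 1845/1232.
40¹ = 40, which meets the required 1845/1232; so n = 1.

1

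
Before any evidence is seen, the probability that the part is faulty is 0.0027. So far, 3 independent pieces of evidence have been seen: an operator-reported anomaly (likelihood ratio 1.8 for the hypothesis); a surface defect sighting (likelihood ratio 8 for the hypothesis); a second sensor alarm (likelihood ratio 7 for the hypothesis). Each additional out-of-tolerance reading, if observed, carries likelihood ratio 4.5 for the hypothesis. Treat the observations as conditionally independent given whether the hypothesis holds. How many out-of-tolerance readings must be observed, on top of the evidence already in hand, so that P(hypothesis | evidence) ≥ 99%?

4

Prior odds = 0.0027/0.9973 = 27/9973.
Combined Bayes factor of the evidence already in hand = 1.8 × 8 × 7 = 100.8.
Odds after that evidence = (27/9973) × 100.8 = 13608/49865.
Target odds = 0.99/0.01 = 99.
Need 4.5ⁿ ≥ 99 ÷ (13608/49865) = 548515/1512.
4.5³ = 91.125 falls short of 548515/1512 but 4.5⁴ = 410.0625 reaches it, so n = 4.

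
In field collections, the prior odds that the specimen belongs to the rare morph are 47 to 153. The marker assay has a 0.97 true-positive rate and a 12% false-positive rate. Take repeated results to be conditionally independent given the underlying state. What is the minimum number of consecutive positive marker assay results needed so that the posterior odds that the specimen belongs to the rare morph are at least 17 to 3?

2

Prior odds = 47/153.
Likelihood ratio of a positive result = 0.97/0.12 = 97/12.
Target odds = 17/3.
Need (47/153) × (97/12)ⁿ ≥ 17/3, i.e. (97/12)ⁿ ≥ 867/47.
(97/12)¹ = 97/12 falls short of 867/47 but (97/12)² = 9409/144 reaches it, so n = 2.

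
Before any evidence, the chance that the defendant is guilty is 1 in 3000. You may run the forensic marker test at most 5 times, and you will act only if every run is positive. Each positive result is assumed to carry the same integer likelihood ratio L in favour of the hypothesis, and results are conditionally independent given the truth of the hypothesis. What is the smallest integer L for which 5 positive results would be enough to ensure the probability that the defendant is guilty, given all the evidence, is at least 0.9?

Prior odds = (1/3000)/(2999/3000) = 1/2999.
Target odds = 0.9/0.1 = 9.
Need L⁵ ≥ 9 ÷ (1/2999) = 26991.
7⁵ = 16807 < 26991 ≤ 32768 = 8⁵, so L = 8.

8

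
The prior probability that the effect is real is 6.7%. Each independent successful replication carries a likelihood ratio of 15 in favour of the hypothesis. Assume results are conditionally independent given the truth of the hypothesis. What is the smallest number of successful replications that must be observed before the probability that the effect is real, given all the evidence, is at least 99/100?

3

Prior odds = 0.067/0.933 = 67/933.
Likelihood ratio per successful replication = 15.
Target odds: 0.99 ÷ 0.01 = 99.
Need (67/933) × 15ⁿ ≥ 99, i.e. 15ⁿ ≥ 92367/67.
15² = 225 falls short of 92367/67 but 15³ = 3375 reaches it, so n = 3.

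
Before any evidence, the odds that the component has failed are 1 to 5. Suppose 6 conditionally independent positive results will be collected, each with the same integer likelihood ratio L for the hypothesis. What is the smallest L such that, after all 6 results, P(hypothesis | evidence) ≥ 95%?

3

Prior odds = 0.2.
Target odds = 0.95/0.05 = 19.
Need L⁶ ≥ 19 ÷ 0.2 = 95.
2⁶ = 64 < 95 ≤ 729 = 3⁶, so L = 3.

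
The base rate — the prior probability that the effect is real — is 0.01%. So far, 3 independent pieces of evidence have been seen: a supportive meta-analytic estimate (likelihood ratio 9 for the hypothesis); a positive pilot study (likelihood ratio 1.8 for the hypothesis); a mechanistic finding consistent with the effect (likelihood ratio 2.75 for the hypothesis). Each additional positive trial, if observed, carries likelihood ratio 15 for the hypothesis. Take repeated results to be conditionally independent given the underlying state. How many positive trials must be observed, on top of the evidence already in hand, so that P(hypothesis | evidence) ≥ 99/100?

4

Prior odds = 0.0001/0.9999 = 1/9999.
Combined Bayes factor of the evidence already in hand = 9 × 1.8 × 2.75 = 44.55.
Odds after that evidence = (1/9999) × 44.55 = 9/2020.
Target odds = 0.99/0.01 = 99.
Need 15ⁿ ≥ 99 ÷ (9/2020) = 22220.
15³ = 3375 falls short of 22220 but 15⁴ = 50625 reaches it, so n = 4.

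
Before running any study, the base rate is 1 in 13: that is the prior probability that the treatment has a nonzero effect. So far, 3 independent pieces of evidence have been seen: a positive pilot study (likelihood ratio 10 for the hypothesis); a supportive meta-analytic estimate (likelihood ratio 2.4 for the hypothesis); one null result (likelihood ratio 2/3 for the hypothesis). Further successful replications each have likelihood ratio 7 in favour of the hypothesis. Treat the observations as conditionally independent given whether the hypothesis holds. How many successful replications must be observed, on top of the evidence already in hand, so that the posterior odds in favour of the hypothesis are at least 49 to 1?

2

Prior odds = (1/13)/(12/13) = 1/12.
Combined Bayes factor of the evidence already in hand = 10 × 2.4 × (2/3) = 16.
Odds after that evidence = (1/12) × 16 = 4/3.
Target odds = 49.
Need 7ⁿ ≥ 49 ÷ (4/3) = 36.75.
7¹ = 7 falls short of 36.75 but 7² = 49 reaches it, so n = 2.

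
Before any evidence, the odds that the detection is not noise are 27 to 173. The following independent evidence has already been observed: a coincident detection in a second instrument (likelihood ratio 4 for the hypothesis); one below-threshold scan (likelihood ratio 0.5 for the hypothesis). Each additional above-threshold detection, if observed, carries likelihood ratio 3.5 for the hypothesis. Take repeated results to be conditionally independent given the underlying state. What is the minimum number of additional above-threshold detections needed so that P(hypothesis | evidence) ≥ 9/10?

3

Prior odds = 27/173.
Combined Bayes factor of the evidence already in hand = 4 × 0.5 = 2.
Odds after that evidence = (27/173) × 2 = 54/173.
Target odds = 0.9/0.1 = 9.
Need 3.5ⁿ ≥ 9 ÷ (54/173) = 173/6.
3.5² = 12.25 falls short of 173/6 but 3.5³ = 42.875 reaches it, so n = 3.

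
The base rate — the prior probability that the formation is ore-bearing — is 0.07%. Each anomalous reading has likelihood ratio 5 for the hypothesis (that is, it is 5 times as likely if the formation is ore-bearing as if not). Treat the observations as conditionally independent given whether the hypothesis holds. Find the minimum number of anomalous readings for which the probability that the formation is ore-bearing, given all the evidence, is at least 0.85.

6

Prior odds = 0.0007/0.9993 = 7/9993.
Likelihood ratio per anomalous reading = 5.
Target posterior odds = 0.85/0.15 = 17/3.
Need (7/9993) × 5ⁿ ≥ 17/3, i.e. 5ⁿ ≥ 56627/7.
5⁵ = 3125 falls short of 56627/7 but 5⁶ = 15625 reaches it, so n = 6.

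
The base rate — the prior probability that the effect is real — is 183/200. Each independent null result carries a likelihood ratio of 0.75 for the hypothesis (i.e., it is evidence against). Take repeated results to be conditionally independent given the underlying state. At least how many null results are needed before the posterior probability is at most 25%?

Prior odds: 0.915 ÷ 0.085 = 183/17.
Likelihood ratio per null result = 0.75.
Target odds: 0.25 ÷ 0.75 = 1/3.
Require 0.75ⁿ ≤ 1/3 ÷ (183/17) = 17/549.
0.75¹² = 531441/16777216 is still above 17/549 but 0.75¹³ = 1594323/67108864 is at or below it, so n = 13.

13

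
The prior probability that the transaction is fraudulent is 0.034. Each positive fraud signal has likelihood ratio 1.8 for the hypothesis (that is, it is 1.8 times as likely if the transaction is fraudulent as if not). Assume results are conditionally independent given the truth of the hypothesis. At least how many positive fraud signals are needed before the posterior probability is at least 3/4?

Prior odds: 0.034 ÷ 0.966 = 17/483.
Likelihood ratio per positive fraud signal = 1.8.
Target posterior odds = 0.75/0.25 = 3.
Require 1.8ⁿ ≥ 3 ÷ (17/483) = 1449/17.
1.8⁷ = 4782969/78125 falls short of 1449/17 but 1.8⁸ = 43046721/390625 reaches it, so n = 8.

8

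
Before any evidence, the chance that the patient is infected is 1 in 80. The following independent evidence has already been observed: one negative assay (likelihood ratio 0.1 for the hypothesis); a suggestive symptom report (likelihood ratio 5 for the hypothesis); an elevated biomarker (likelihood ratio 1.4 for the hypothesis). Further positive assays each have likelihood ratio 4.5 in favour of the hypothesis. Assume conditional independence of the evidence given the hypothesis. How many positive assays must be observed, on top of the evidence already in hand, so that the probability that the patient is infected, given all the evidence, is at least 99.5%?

Prior odds = 0.0125/0.9875 = 1/79.
Combined Bayes factor of the evidence already in hand = 0.1 × 5 × 1.4 = 0.7.
Odds after that evidence = (1/79) × 0.7 = 7/790.
Target odds = 0.995/0.005 = 199.
Need 4.5ⁿ ≥ 199 ÷ (7/790) = 157210/7.
4.5⁶ = 8303.765625 falls short of 157210/7 but 4.5⁷ = 4782969/128 reaches it, so n = 7.

7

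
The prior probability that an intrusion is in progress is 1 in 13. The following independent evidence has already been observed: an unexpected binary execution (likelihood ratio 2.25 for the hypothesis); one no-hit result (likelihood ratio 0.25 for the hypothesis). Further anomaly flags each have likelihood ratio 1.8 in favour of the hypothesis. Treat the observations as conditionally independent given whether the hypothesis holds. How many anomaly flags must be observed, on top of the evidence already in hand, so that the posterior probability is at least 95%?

11

Prior odds = (1/13)/(12/13) = 1/12.
Combined Bayes factor of the evidence already in hand = 2.25 × 0.25 = 0.5625.
Odds after that evidence = (1/12) × 0.5625 = 0.046875.
Target odds = 0.95/0.05 = 19.
Need 1.8ⁿ ≥ 19 ÷ 0.046875 = 1216/3.
1.8¹⁰ ≈357.047 falls short of 1216/3 but 1.8¹¹ ≈642.684 reaches it, so n = 11.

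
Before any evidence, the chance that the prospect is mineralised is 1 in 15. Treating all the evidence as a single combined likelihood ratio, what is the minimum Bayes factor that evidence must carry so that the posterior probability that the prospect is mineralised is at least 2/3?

28

Prior odds = (1/15)/(14/15) = 1/14.
Target odds = (2/3)/(1/3) = 2.
Required Bayes factor = 2 ÷ (1/14) = 28.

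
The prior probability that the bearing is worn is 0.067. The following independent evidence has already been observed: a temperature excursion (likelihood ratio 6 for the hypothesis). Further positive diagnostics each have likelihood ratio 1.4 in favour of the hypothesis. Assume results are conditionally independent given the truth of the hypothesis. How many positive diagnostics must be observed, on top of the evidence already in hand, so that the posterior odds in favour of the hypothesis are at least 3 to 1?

6

Prior odds = 0.067/0.933 = 67/933.
Bayes factor of the evidence already in hand = 6.
Odds after that evidence = (67/933) × 6 = 134/311.
Target odds = 3.
Need 1.4ⁿ ≥ 3 ÷ (134/311) = 933/134.
1.4⁵ = 5.37824 falls short of 933/134 but 1.4⁶ = 117649/15625 reaches it, so n = 6.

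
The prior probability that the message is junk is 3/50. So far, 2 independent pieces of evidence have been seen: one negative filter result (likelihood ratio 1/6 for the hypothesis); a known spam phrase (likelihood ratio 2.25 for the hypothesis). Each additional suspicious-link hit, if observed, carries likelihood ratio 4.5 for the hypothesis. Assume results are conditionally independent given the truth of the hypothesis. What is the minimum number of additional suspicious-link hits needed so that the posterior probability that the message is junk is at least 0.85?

Prior odds = 0.06/0.94 = 3/47.
Combined Bayes factor of the evidence already in hand = (1/6) × 2.25 = 0.375.
Odds after that evidence = (3/47) × 0.375 = 9/376.
Target odds = 0.85/0.15 = 17/3.
Need 4.5ⁿ ≥ 17/3 ÷ (9/376) = 6392/27.
4.5³ = 91.125 falls short of 6392/27 but 4.5⁴ = 410.0625 reaches it, so n = 4.

4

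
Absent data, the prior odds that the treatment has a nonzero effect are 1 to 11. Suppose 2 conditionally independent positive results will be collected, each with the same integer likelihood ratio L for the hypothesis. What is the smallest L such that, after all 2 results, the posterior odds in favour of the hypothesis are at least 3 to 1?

6

Prior odds = 1/11.
Target odds = 3.
Need L² ≥ 3 ÷ (1/11) = 33.
5² = 25 < 33 ≤ 36 = 6², so L = 6.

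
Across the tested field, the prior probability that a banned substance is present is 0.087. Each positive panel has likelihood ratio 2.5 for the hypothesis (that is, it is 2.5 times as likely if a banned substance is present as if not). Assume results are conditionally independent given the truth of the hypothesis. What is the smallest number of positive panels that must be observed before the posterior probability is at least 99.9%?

11

Prior odds = 0.087/0.913 = 87/913.
Likelihood ratio per positive panel = 2.5.
Target odds: 0.999 ÷ 0.001 = 999.
Need (87/913) × 2.5ⁿ ≥ 999, i.e. 2.5ⁿ ≥ 304029/29.
2.5¹⁰ = 9765625/1024 falls short of 304029/29 but 2.5¹¹ = 48828125/2048 reaches it, so n = 11.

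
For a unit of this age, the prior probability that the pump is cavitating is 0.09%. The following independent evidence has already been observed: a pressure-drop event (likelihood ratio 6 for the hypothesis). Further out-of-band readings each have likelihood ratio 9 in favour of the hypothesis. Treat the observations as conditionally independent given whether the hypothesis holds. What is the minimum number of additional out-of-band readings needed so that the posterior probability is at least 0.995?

5

Prior odds = 0.0009/0.9991 = 9/9991.
Bayes factor of the evidence already in hand = 6.
Odds after that evidence = (9/9991) × 6 = 54/9991.
Target odds = 0.995/0.005 = 199.
Need 9ⁿ ≥ 199 ÷ (54/9991) = 1988209/54.
9⁴ = 6561 falls short of 1988209/54 but 9⁵ = 59049 reaches it, so n = 5.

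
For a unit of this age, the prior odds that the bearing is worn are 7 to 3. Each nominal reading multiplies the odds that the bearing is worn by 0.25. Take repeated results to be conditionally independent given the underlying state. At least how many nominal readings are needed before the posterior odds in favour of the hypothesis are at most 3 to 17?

2

Prior odds = 7/3.
Likelihood ratio per nominal reading = 0.25.
Target odds = 3/17.
Require 0.25ⁿ ≤ 3/17 ÷ (7/3) = 9/119.
0.25¹ = 0.25 is still above 9/119 but 0.25² = 0.0625 is at or below it, so n = 2.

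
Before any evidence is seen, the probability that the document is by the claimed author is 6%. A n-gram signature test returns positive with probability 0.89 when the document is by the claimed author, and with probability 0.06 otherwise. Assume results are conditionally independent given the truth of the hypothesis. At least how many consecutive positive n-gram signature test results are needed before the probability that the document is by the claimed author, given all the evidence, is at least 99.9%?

Prior odds = 0.06/0.94 = 3/47.
Likelihood ratio of a positive result = 0.89/0.06 = 89/6.
Target posterior odds = 0.999/0.001 = 999.
Need (3/47) × (89/6)ⁿ ≥ 999, i.e. (89/6)ⁿ ≥ 15651.
(89/6)³ = 704969/216 falls short of 15651 but (89/6)⁴ = 62742241/1296 reaches it, so n = 4.

4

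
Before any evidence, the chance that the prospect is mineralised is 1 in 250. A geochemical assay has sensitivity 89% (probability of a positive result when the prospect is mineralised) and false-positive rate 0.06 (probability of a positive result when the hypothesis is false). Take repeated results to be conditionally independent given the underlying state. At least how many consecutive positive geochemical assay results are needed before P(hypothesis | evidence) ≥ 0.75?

3

Prior odds: 0.004 ÷ 0.996 = 1/249.
Likelihood ratio of a positive result = 0.89/0.06 = 89/6.
Target posterior odds = 0.75/0.25 = 3.
Need (1/249) × (89/6)ⁿ ≥ 3, i.e. (89/6)ⁿ ≥ 747.
(89/6)² = 7921/36 falls short of 747 but (89/6)³ = 704969/216 reaches it, so n = 3.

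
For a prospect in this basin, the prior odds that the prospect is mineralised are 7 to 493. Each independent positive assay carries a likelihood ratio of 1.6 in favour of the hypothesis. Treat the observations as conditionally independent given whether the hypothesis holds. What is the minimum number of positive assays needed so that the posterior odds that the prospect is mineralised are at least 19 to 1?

Prior odds = 7/493.
Likelihood ratio per positive assay = 1.6.
Target odds = 19.
Need (7/493) × 1.6ⁿ ≥ 19, i.e. 1.6ⁿ ≥ 9367/7.
1.6¹⁵ ≈1152.92 falls short of 9367/7 but 1.6¹⁶ ≈1844.67 reaches it, so n = 16.

16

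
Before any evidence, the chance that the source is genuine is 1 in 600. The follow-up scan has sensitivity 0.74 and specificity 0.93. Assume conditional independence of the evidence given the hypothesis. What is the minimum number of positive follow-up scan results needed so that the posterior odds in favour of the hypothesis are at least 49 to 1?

Prior odds = (1/600)/(599/600) = 1/599.
False-positive rate = 1 − 0.93 = 0.07; likelihood ratio of a positive = 0.74/0.07 = 74/7.
Target odds = 49.
Need (1/599) × (74/7)ⁿ ≥ 49, i.e. (74/7)ⁿ ≥ 29351.
(74/7)⁴ = 29986576/2401 falls short of 29351 but (74/7)⁵ ≈132029 reaches it, so n = 5.

5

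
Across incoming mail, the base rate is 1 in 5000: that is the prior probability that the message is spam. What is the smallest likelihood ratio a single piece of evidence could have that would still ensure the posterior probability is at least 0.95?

94981

Prior odds = 0.0002/0.9998 = 1/4999.
Target odds = 0.95/0.05 = 19.
Required Bayes factor = 19 ÷ (1/4999) = 94981.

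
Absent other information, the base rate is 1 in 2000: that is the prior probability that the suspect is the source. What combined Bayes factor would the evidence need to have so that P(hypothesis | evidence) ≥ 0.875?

Prior odds = 0.0005/0.9995 = 1/1999.
Target odds = 0.875/0.125 = 7.
Required Bayes factor = 7 ÷ (1/1999) = 13993.

13993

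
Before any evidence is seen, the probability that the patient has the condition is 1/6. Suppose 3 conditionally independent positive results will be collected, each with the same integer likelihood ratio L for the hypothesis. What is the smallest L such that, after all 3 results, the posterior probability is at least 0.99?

8

Prior odds = (1/6)/(5/6) = 0.2.
Target odds = 0.99/0.01 = 99.
Need L³ ≥ 99 ÷ 0.2 = 495.
7³ = 343 < 495 ≤ 512 = 8³, so L = 8.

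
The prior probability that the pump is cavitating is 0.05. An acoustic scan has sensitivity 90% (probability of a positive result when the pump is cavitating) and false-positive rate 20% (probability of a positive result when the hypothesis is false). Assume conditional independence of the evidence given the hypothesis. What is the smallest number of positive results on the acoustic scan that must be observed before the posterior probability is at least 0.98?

5

Prior odds = 0.05/0.95 = 1/19.
Likelihood ratio of a positive result = 0.9/0.2 = 4.5.
Target odds: 0.98 ÷ 0.02 = 49.
Need (1/19) × 4.5ⁿ ≥ 49, i.e. 4.5ⁿ ≥ 931.
4.5⁴ = 410.0625 falls short of 931 but 4.5⁵ = 1845.28125 reaches it, so n = 5.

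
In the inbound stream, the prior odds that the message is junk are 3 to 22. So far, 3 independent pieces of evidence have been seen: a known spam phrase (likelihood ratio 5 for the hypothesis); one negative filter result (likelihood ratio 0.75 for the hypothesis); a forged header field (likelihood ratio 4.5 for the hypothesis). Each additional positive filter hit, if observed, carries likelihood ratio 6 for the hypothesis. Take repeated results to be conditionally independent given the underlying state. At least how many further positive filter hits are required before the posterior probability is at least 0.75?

1

Prior odds = 3/22.
Combined Bayes factor of the evidence already in hand = 5 × 0.75 × 4.5 = 16.875.
Odds after that evidence = (3/22) × 16.875 = 405/176.
Target odds = 0.75/0.25 = 3.
Need 6ⁿ ≥ 3 ÷ (405/176) = 176/135.
6¹ = 6, which meets the required 176/135; so n = 1.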